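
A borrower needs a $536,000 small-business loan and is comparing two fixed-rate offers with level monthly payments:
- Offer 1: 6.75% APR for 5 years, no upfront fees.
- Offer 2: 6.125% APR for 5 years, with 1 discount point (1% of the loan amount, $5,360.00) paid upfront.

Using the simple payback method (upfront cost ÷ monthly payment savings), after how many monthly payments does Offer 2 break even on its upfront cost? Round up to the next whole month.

35 months

Offer 1: at 6.75% the monthly rate is 0.0056250, so the payment is 536,000 × 0.0056250 / (1 − 1.0056250^−60) = $10,550.33.
Offer 2: at 6.125% the monthly rate is 0.0051042, so the payment is 536,000 × 0.0051042 / (1 − 1.0051042^−60) = $10,393.56.
Monthly savings = $10,550.33 − $10,393.56 = $156.77.
Break-even = $5,360.00 / $156.77 = 34.19 → 35 months.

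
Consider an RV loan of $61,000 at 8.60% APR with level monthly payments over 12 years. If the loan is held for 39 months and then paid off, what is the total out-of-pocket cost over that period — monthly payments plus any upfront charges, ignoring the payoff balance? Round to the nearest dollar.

$26,541

At 8.60% the monthly rate is 0.0071667, so the payment is 61,000 × 0.0071667 / (1 − 1.0071667^−144) = $680.53.
Total outlay = 39 × $680.53 = $26,540.67.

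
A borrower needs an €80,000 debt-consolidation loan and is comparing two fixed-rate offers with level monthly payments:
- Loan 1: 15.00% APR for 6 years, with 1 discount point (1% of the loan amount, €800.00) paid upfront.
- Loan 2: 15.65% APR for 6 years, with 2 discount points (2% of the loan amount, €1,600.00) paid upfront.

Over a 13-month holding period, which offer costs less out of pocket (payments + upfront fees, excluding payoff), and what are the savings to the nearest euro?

Loan 1: monthly rate = 15%/12 = 0.0125000; payment = 80,000 × 0.0125000 / (1 − (1+0.0125000)^−72) = €1,691.60.
Loan 2: monthly rate = 15.65%/12 = 0.0130417; payment = 80,000 × 0.0130417 / (1 − (1+0.0130417)^−72) = €1,719.97.
Over 13 months: Loan 1 costs 13 × €1,691.60 + €800.00 = €22,790.80; Loan 2 costs 13 × €1,719.97 + €1,600.00 = €23,959.61.
Loan 1 is cheaper by €23,959.61 − €22,790.80 = €1,168.81.

Loan 1 by €1,169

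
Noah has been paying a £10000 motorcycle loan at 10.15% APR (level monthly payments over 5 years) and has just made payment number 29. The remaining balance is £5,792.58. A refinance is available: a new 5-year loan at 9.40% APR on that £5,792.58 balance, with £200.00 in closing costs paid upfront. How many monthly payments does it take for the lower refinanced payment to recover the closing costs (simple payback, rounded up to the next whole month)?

3 months

Current payment = 10,000 × 10.15%/12 / (1 − (1+0.0084583)^−60) = £213.21.
Refinanced payment = 5,792.58 × 0.0078333 / (1 − (1+0.0078333)^−60) = £121.37.
Monthly savings = £213.21 − £121.37 = £91.84.
Break-even = £200.00 / £91.84 = 2.18 → 3 months.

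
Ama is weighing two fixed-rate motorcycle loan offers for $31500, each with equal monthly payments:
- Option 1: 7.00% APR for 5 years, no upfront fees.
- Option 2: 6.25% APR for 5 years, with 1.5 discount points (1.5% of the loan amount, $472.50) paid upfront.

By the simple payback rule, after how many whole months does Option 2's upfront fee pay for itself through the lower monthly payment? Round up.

43 months

Option 1: at 7.00% the monthly rate is 0.0058333, so the payment is 31,500 × 0.0058333 / (1 − 1.0058333^−60) = $623.74.
Option 2: at 6.25% the monthly rate is 0.0052083, so the payment is 31,500 × 0.0052083 / (1 − 1.0052083^−60) = $612.65.
Monthly savings = $623.74 − $612.65 = $11.09.
Break-even = $472.50 / $11.09 = 42.61 → 43 months.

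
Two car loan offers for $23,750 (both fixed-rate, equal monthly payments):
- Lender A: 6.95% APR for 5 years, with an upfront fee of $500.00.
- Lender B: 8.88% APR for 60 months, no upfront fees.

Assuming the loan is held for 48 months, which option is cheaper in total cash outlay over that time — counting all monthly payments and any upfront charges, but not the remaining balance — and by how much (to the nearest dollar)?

Lender A: at 6.95% the monthly rate is 0.0057917, so the payment is 23,750 × 0.0057917 / (1 − 1.0057917^−60) = $469.72.
Lender B: monthly rate = 8.88%/12 = 0.0074000; payment = 23,750 × 0.0074000 / (1 − (1+0.0074000)^−60) = $491.63.
Over 48 months: Lender A costs 48 × $469.72 + $500.00 = $23,046.56; Lender B costs 48 × $491.63 = $23,598.24.
Lender A is cheaper by $23,598.24 − $23,046.56 = $551.68.

Lender A by $552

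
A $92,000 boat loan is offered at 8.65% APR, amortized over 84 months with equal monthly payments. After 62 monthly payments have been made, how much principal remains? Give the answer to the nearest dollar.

$29,683

With monthly rate i = 8.65%/12 = 0.0072083, the balance after k of n payments is P · [(1+i)^n − (1+i)^k] / [(1+i)^n − 1].
(1+0.0072083)^84 = 1.82819311 and (1+0.0072083)^62 = 1.56097965, so the balance is 92,000 × (1.82819311 − 1.56097965) / (1.82819311 − 1) = $29,683.46.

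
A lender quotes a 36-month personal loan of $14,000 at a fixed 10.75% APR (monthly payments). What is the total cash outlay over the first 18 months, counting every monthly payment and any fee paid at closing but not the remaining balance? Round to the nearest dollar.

$8,220

At 10.75% the monthly rate is 0.0089583, so the payment is 14,000 × 0.0089583 / (1 − 1.0089583^−36) = $456.69.
Total outlay = 18 × $456.69 = $8,220.42.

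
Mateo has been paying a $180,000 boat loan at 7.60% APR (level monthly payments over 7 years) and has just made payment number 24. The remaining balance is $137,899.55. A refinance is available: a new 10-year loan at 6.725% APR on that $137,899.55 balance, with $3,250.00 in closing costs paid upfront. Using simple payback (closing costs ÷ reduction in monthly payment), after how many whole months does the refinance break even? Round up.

3 months

Current payment = 180,000 × 7.6%/12 / (1 − (1+0.0063333)^−84) = $2,769.78.
Refinanced payment = 137,899.55 × 0.0056042 / (1 − (1+0.0056042)^−120) = $1,581.65.
Monthly savings = $2,769.78 − $1,581.65 = $1,188.13.
Break-even = $3,250.00 / $1,188.13 = 2.74 → 3 months.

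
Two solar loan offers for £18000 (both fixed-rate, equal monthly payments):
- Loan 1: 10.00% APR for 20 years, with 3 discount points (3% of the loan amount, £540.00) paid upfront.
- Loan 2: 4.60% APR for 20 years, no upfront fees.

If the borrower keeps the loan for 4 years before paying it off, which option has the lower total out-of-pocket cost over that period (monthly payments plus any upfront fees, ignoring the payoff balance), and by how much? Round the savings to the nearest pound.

Loan 2 by £3,365

Loan 1: at 10.00% the monthly rate is 0.0083333, so the payment is 18,000 × 0.0083333 / (1 − 1.0083333^−240) = £173.70.
Loan 2: monthly rate = 4.6%/12 = 0.0038333; payment = 18,000 × 0.0038333 / (1 − (1+0.0038333)^−240) = £114.85.
Over 48 months: Loan 1 costs 48 × £173.70 + £540.00 = £8,877.60; Loan 2 costs 48 × £114.85 = £5,512.80.
Loan 2 is cheaper by £8,877.60 − £5,512.80 = £3,364.80.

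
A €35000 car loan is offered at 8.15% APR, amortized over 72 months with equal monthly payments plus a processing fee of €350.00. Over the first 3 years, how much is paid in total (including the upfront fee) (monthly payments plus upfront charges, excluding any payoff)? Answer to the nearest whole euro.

€22,534

At 8.15% the monthly rate is 0.0067917, so the payment is 35,000 × 0.0067917 / (1 − 1.0067917^−72) = €616.23.
Total outlay = 36 × €616.23 + €350.00 = €22,534.28.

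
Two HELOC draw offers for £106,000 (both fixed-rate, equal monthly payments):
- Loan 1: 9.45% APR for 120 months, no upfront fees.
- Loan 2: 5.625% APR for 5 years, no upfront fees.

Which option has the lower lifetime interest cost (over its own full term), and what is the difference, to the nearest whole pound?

Loan 1: monthly rate = 9.45%/12 = 0.0078750; payment = 106,000 × 0.0078750 / (1 − (1+0.0078750)^−120) = £1,368.71.
Total interest on Loan 1 = 120 × £1,368.71 − £106,000 = £58,245.20.
Loan 2: at 5.625% the monthly rate is 0.0046875, so the payment is 106,000 × 0.0046875 / (1 − 1.0046875^−60) = £2,030.84.
Total interest on Loan 2 = 60 × £2,030.84 − £106,000 = £15,850.40.
Loan 2 is lower by £42,394.80.

Loan 2 by £42,395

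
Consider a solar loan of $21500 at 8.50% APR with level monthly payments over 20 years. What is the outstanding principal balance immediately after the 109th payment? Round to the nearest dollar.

$15,892

With monthly rate i = 8.5%/12 = 0.0070833, the balance after k of n payments is P · [(1+i)^n − (1+i)^k] / [(1+i)^n − 1].
(1+0.0070833)^240 = 5.44124257 and (1+0.0070833)^109 = 2.15838815, so the balance is 21,500 × (5.44124257 − 2.15838815) / (5.44124257 − 1) = $15,892.26.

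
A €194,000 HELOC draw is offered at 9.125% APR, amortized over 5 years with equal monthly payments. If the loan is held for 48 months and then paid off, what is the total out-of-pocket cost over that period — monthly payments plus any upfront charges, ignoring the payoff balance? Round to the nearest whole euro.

Monthly rate = 9.125%/12 = 0.0076042; payment = 194,000 × 0.0076042 / (1 − (1+0.0076042)^−60) = €4,038.90.
Total outlay = 48 × €4,038.90 = €193,867.20.

€193,867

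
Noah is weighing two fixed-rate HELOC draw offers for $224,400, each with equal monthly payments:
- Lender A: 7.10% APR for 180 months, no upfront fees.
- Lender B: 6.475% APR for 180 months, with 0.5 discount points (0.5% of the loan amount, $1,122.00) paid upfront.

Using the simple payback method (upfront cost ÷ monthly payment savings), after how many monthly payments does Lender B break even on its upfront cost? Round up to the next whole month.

Lender A: monthly rate = 7.1%/12 = 0.0059167; payment = 224,400 × 0.0059167 / (1 − (1+0.0059167)^−180) = $2,029.54.
Lender B: at 6.475% the monthly rate is 0.0053958, so the payment is 224,400 × 0.0053958 / (1 − 1.0053958^−180) = $1,951.68.
Monthly savings = $2,029.54 − $1,951.68 = $77.86.
Break-even = $1,122.00 / $77.86 = 14.41 → 15 months.

15 months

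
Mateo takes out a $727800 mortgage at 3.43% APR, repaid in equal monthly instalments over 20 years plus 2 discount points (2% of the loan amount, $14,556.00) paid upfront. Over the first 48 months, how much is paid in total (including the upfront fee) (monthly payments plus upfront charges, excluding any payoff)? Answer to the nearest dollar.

$215,907

Monthly rate = 3.43%/12 = 0.0028583; payment = 727,800 × 0.0028583 / (1 − (1+0.0028583)^−240) = $4,194.81.
Total outlay = 48 × $4,194.81 + $14,556.00 = $215,906.88.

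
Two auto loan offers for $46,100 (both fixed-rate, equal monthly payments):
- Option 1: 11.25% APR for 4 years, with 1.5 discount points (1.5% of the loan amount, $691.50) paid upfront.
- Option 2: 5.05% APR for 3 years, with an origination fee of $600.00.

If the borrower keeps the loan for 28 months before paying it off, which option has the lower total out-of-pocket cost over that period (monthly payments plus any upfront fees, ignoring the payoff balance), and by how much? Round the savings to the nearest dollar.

Option 1 by $5,106

Option 1: monthly rate = 11.25%/12 = 0.0093750; payment = 46,100 × 0.0093750 / (1 − (1+0.0093750)^−48) = $1,197.08.
Option 2: monthly rate = 5.05%/12 = 0.0042083; payment = 46,100 × 0.0042083 / (1 − (1+0.0042083)^−36) = $1,382.69.
Over 28 months: Option 1 costs 28 × $1,197.08 + $691.50 = $34,209.74; Option 2 costs 28 × $1,382.69 + $600.00 = $39,315.32.
Option 1 is cheaper by $39,315.32 − $34,209.74 = $5,105.58.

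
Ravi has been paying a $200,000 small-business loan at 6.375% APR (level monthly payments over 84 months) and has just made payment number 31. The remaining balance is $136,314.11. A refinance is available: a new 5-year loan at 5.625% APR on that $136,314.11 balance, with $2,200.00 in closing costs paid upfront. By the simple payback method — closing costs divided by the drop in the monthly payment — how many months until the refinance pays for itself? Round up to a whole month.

7 months

Current payment = 200,000 × 6.375%/12 / (1 − (1+0.0053125)^−84) = $2,957.80.
Refinanced payment = 136,314.11 × 0.0046875 / (1 − (1+0.0046875)^−60) = $2,611.63.
Monthly savings = $2,957.80 − $2,611.63 = $346.17.
Break-even = $2,200.00 / $346.17 = 6.36 → 7 months.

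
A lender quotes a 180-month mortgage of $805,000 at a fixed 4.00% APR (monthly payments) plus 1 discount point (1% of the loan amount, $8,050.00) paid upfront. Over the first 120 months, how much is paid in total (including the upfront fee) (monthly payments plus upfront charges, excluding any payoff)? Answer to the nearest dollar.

$722,589

At 4.00% the monthly rate is 0.0033333, so the payment is 805,000 × 0.0033333 / (1 − 1.0033333^−180) = $5,954.49.
Total outlay = 120 × $5,954.49 + $8,050.00 = $722,588.80.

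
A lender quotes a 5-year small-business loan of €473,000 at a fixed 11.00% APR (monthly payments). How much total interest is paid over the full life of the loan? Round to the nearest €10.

€144,050

At 11.00% the monthly rate is 0.0091667, so the payment is 473,000 × 0.0091667 / (1 − 1.0091667^−60) = €10,284.17.
Total paid = 60 × €10,284.17 = €617,050.20; interest = €617,050.20 − €473,000 = €144,050.20.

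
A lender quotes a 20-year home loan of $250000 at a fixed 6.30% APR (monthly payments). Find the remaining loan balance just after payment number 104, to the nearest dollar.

$178,011

With monthly rate i = 6.3%/12 = 0.0052500, the balance after k of n payments is P · [(1+i)^n − (1+i)^k] / [(1+i)^n − 1].
(1+0.0052500)^240 = 3.51382093 and (1+0.0052500)^104 = 1.72386997, so the balance is 250,000 × (3.51382093 − 1.72386997) / (3.51382093 − 1) = $178,010.99.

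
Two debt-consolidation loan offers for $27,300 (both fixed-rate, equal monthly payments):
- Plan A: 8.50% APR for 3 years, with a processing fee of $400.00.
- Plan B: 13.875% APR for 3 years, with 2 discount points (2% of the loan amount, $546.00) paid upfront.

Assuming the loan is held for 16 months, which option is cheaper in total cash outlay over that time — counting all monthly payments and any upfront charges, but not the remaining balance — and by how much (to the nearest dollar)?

Plan A: monthly rate = 8.5%/12 = 0.0070833; payment = 27,300 × 0.0070833 / (1 − (1+0.0070833)^−36) = $861.79.
Plan B: at 13.875% the monthly rate is 0.0115625, so the payment is 27,300 × 0.0115625 / (1 − 1.0115625^−36) = $931.39.
Over 16 months: Plan A costs 16 × $861.79 + $400.00 = $14,188.64; Plan B costs 16 × $931.39 + $546.00 = $15,448.24.
Plan A is cheaper by $15,448.24 − $14,188.64 = $1,259.60.

Plan A by $1,260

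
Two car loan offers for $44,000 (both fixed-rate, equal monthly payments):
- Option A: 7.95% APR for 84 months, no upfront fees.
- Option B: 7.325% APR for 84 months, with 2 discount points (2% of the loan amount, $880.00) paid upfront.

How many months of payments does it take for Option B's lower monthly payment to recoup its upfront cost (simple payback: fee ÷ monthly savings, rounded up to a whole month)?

65 months

Option A: monthly rate = 7.95%/12 = 0.0066250; payment = 44,000 × 0.0066250 / (1 − (1+0.0066250)^−84) = $684.70.
Option B: at 7.325% the monthly rate is 0.0061042, so the payment is 44,000 × 0.0061042 / (1 − 1.0061042^−84) = $671.09.
Monthly savings = $684.70 − $671.09 = $13.61.
Break-even = $880.00 / $13.61 = 64.66 → 65 months.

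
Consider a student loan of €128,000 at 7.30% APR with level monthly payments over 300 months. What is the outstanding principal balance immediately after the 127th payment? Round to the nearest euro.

With monthly rate i = 7.3%/12 = 0.0060833, the balance after k of n payments is P · [(1+i)^n − (1+i)^k] / [(1+i)^n − 1].
(1+0.0060833)^300 = 6.16859667 and (1+0.0060833)^127 = 2.16029088, so the balance is 128,000 × (6.16859667 − 2.16029088) / (6.16859667 − 1) = €99,265.46.

€99,265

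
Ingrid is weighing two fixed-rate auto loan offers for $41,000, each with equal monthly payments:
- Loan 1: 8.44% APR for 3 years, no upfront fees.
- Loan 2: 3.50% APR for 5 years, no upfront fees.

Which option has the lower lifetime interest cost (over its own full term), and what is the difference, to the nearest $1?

Loan 1: at 8.44% the monthly rate is 0.0070333, so the payment is 41,000 × 0.0070333 / (1 − 1.0070333^−36) = $1,293.13.
Total interest on Loan 1 = 36 × $1,293.13 − $41,000 = $5,552.68.
Loan 2: at 3.50% the monthly rate is 0.0029167, so the payment is 41,000 × 0.0029167 / (1 − 1.0029167^−60) = $745.86.
Total interest on Loan 2 = 60 × $745.86 − $41,000 = $3,751.60.
Loan 2 is lower by $1,801.08.

Loan 2 by $1,801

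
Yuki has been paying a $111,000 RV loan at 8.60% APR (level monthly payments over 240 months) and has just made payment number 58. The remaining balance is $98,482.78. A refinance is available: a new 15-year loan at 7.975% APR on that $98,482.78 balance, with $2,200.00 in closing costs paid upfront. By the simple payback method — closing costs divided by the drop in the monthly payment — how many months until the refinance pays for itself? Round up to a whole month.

72 months

Current payment = 111,000 × 8.6%/12 / (1 − (1+0.0071667)^−240) = $970.32.
Refinanced payment = 98,482.78 × 0.0066458 / (1 − (1+0.0066458)^−180) = $939.73.
Monthly savings = $970.32 − $939.73 = $30.59.
Break-even = $2,200.00 / $30.59 = 71.92 → 72 months.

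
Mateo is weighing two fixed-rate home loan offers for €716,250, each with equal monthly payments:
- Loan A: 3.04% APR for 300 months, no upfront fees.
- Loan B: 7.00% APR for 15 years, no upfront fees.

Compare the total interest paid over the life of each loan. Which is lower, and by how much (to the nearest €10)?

Loan A by €135,380

Loan A: at 3.04% the monthly rate is 0.0025333, so the payment is 716,250 × 0.0025333 / (1 − 1.0025333^−300) = €3,411.46.
Total interest on Loan A = 300 × €3,411.46 − €716,250 = €307,188.00.
Loan B: at 7.00% the monthly rate is 0.0058333, so the payment is 716,250 × 0.0058333 / (1 − 1.0058333^−180) = €6,437.86.
Total interest on Loan B = 180 × €6,437.86 − €716,250 = €442,564.80.
Loan A is lower by €135,376.80.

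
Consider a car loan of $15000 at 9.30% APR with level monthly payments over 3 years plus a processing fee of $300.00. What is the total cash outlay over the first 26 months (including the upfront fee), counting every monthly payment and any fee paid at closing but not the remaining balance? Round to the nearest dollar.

$12,756

At 9.30% the monthly rate is 0.0077500, so the payment is 15,000 × 0.0077500 / (1 − 1.0077500^−36) = $479.09.
Total outlay = 26 × $479.09 + $300.00 = $12,756.34.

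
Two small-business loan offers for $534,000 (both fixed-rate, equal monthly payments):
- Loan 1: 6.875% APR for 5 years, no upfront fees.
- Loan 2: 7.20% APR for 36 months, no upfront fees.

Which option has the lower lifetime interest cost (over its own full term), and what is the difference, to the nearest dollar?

Loan 2 by $37,202

Loan 1: at 6.875% the monthly rate is 0.0057292, so the payment is 534,000 × 0.0057292 / (1 − 1.0057292^−60) = $10,542.38.
Total interest on Loan 1 = 60 × $10,542.38 − $534,000 = $98,542.80.
Loan 2: at 7.20% the monthly rate is 0.0060000, so the payment is 534,000 × 0.0060000 / (1 − 1.0060000^−36) = $16,537.24.
Total interest on Loan 2 = 36 × $16,537.24 − $534,000 = $61,340.64.
Loan 2 is lower by $37,202.16.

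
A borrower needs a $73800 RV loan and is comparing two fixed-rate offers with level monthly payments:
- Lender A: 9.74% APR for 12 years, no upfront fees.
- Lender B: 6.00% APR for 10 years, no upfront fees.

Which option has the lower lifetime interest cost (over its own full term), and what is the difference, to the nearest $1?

Lender A: at 9.74% the monthly rate is 0.0081167, so the payment is 73,800 × 0.0081167 / (1 − 1.0081167^−144) = $870.92.
Total interest on Lender A = 144 × $870.92 − $73,800 = $51,612.48.
Lender B: at 6.00% the monthly rate is 0.0050000, so the payment is 73,800 × 0.0050000 / (1 − 1.0050000^−120) = $819.33.
Total interest on Lender B = 120 × $819.33 − $73,800 = $24,519.60.
Lender B is lower by $27,092.88.

Lender B by $27,093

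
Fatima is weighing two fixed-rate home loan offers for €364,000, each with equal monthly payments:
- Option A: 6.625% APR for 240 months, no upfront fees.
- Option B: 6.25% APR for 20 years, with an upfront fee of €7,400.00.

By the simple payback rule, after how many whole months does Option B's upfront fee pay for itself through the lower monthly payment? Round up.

93 months

Option A: monthly rate = 6.625%/12 = 0.0055208; payment = 364,000 × 0.0055208 / (1 − (1+0.0055208)^−240) = €2,740.74.
Option B: at 6.25% the monthly rate is 0.0052083, so the payment is 364,000 × 0.0052083 / (1 − 1.0052083^−240) = €2,660.58.
Monthly savings = €2,740.74 − €2,660.58 = €80.16.
Break-even = €7,400.00 / €80.16 = 92.32 → 93 months.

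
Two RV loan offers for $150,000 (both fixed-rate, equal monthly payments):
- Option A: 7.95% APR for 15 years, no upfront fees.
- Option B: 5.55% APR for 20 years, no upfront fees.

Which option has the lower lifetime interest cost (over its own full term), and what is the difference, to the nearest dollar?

Option B by $8,590

Option A: monthly rate = 7.95%/12 = 0.0066250; payment = 150,000 × 0.0066250 / (1 − (1+0.0066250)^−180) = $1,429.15.
Total interest on Option A = 180 × $1,429.15 − $150,000 = $107,247.00.
Option B: monthly rate = 5.55%/12 = 0.0046250; payment = 150,000 × 0.0046250 / (1 − (1+0.0046250)^−240) = $1,036.07.
Total interest on Option B = 240 × $1,036.07 − $150,000 = $98,656.80.
Option B is lower by $8,590.20.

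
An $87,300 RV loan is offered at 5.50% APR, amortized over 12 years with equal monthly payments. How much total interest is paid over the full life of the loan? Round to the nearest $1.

At 5.50% the monthly rate is 0.0045833, so the payment is 87,300 × 0.0045833 / (1 − 1.0045833^−144) = $829.50.
Total paid = 144 × $829.50 = $119,448.00; interest = $119,448.00 − $87,300 = $32,148.00.

$32,148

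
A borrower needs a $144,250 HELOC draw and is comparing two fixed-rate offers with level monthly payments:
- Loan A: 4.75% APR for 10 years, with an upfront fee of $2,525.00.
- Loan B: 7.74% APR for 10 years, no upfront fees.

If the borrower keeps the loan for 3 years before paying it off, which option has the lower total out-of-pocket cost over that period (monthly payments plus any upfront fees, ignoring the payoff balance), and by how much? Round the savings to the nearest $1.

Loan A: at 4.75% the monthly rate is 0.0039583, so the payment is 144,250 × 0.0039583 / (1 − 1.0039583^−120) = $1,512.43.
Loan B: monthly rate = 7.74%/12 = 0.0064500; payment = 144,250 × 0.0064500 / (1 − (1+0.0064500)^−120) = $1,730.40.
Over 36 months: Loan A costs 36 × $1,512.43 + $2,525.00 = $56,972.48; Loan B costs 36 × $1,730.40 = $62,294.40.
Loan A is cheaper by $62,294.40 − $56,972.48 = $5,321.92.

Loan A by $5,322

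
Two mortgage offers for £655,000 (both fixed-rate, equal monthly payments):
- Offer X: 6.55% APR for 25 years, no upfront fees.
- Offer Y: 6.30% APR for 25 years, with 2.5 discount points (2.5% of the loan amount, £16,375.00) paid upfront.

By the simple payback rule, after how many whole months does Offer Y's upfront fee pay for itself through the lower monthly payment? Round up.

Offer X: at 6.55% the monthly rate is 0.0054583, so the payment is 655,000 × 0.0054583 / (1 − 1.0054583^−300) = £4,443.09.
Offer Y: monthly rate = 6.3%/12 = 0.0052500; payment = 655,000 × 0.0052500 / (1 − (1+0.0052500)^−300) = £4,341.10.
Monthly savings = £4,443.09 − £4,341.10 = £101.99.
Break-even = £16,375.00 / £101.99 = 160.55 → 161 months.

161 months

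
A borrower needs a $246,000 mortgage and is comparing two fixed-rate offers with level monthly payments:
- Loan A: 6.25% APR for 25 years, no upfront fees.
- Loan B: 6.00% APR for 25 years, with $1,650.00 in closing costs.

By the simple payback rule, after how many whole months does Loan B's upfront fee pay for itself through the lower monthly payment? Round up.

Loan A: at 6.25% the monthly rate is 0.0052083, so the payment is 246,000 × 0.0052083 / (1 − 1.0052083^−300) = $1,622.79.
Loan B: at 6.00% the monthly rate is 0.0050000, so the payment is 246,000 × 0.0050000 / (1 − 1.0050000^−300) = $1,584.98.
Monthly savings = $1,622.79 − $1,584.98 = $37.81.
Break-even = $1,650.00 / $37.81 = 43.64 → 44 months.

44 months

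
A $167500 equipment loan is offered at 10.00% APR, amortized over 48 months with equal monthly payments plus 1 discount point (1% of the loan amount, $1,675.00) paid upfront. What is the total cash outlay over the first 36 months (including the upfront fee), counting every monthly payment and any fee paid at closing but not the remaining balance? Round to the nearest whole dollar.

At 10.00% the monthly rate is 0.0083333, so the payment is 167,500 × 0.0083333 / (1 − 1.0083333^−48) = $4,248.23.
Total outlay = 36 × $4,248.23 + $1,675.00 = $154,611.28.

$154,611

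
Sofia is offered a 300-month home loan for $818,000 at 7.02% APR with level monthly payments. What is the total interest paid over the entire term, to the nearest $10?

Monthly rate = 7.02%/12 = 0.0058500; payment = 818,000 × 0.0058500 / (1 − (1+0.0058500)^−300) = $5,791.89.
Total paid = 300 × $5,791.89 = $1,737,567.00; interest = $1,737,567.00 − $818,000 = $919,567.00.

$919,570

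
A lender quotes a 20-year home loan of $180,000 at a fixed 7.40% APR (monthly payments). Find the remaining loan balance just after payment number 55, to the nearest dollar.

With monthly rate i = 7.4%/12 = 0.0061667, the balance after k of n payments is P · [(1+i)^n − (1+i)^k] / [(1+i)^n − 1].
(1+0.0061667)^240 = 4.37302654 and (1+0.0061667)^55 = 1.40231604, so the balance is 180,000 × (4.37302654 − 1.40231604) / (4.37302654 − 1) = $158,530.59.

$158,531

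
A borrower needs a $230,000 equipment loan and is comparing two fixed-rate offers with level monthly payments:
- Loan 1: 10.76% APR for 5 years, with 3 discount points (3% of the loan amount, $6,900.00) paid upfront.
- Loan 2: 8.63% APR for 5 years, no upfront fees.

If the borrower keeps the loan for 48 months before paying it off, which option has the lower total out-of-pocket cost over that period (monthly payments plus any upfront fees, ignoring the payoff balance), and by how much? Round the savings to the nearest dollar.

Loan 1: at 10.76% the monthly rate is 0.0089667, so the payment is 230,000 × 0.0089667 / (1 − 1.0089667^−60) = $4,973.27.
Loan 2: monthly rate = 8.63%/12 = 0.0071917; payment = 230,000 × 0.0071917 / (1 − (1+0.0071917)^−60) = $4,733.23.
Over 48 months: Loan 1 costs 48 × $4,973.27 + $6,900.00 = $245,616.96; Loan 2 costs 48 × $4,733.23 = $227,195.04.
Loan 2 is cheaper by $245,616.96 − $227,195.04 = $18,421.92.

Loan 2 by $18,422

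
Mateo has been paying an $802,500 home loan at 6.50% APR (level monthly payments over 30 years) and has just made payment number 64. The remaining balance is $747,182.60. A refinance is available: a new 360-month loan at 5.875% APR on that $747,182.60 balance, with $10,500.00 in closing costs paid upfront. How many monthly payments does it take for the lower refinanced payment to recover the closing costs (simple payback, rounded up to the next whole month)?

Current payment = 802,500 × 6.5%/12 / (1 − (1+0.0054167)^−360) = $5,072.35.
Refinanced payment = 747,182.60 × 0.0048958 / (1 − (1+0.0048958)^−360) = $4,419.87.
Monthly savings = $5,072.35 − $4,419.87 = $652.48.
Break-even = $10,500.00 / $652.48 = 16.09 → 17 months.

17 months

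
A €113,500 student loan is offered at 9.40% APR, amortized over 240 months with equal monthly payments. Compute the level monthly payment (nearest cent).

€1,050.57

At 9.40% the monthly rate is 0.0078333, so the payment is 113,500 × 0.0078333 / (1 − 1.0078333^−240) = €1,050.57.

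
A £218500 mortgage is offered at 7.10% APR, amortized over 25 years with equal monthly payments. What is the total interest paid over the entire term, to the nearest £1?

£248,984

Monthly rate = 7.1%/12 = 0.0059167; payment = 218,500 × 0.0059167 / (1 − (1+0.0059167)^−300) = £1,558.28.
Total paid = 300 × £1,558.28 = £467,484.00; interest = £467,484.00 − £218,500 = £248,984.00.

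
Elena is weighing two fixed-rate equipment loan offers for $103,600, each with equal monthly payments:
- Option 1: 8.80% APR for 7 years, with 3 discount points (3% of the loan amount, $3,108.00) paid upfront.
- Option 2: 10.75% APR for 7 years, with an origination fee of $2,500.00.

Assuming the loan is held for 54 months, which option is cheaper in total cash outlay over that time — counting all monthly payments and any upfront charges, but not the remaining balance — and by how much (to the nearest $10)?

Option 1 by $5,010

Option 1: monthly rate = 8.8%/12 = 0.0073333; payment = 103,600 × 0.0073333 / (1 − (1+0.0073333)^−84) = $1,656.33.
Option 2: at 10.75% the monthly rate is 0.0089583, so the payment is 103,600 × 0.0089583 / (1 − 1.0089583^−84) = $1,760.30.
Over 54 months: Option 1 costs 54 × $1,656.33 + $3,108.00 = $92,549.82; Option 2 costs 54 × $1,760.30 + $2,500.00 = $97,556.20.
Option 1 is cheaper by $97,556.20 − $92,549.82 = $5,006.38.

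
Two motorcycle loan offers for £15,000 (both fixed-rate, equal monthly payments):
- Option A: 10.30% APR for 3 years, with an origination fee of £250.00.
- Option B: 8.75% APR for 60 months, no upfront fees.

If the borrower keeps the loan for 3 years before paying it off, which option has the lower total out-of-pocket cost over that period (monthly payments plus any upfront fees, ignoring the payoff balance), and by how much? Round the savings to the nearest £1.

Option A: monthly rate = 10.3%/12 = 0.0085833; payment = 15,000 × 0.0085833 / (1 − (1+0.0085833)^−36) = £486.12.
Option B: at 8.75% the monthly rate is 0.0072917, so the payment is 15,000 × 0.0072917 / (1 − 1.0072917^−60) = £309.56.
Over 36 months: Option A costs 36 × £486.12 + £250.00 = £17,750.32; Option B costs 36 × £309.56 = £11,144.16.
Option B is cheaper by £17,750.32 − £11,144.16 = £6,606.16.

Option B by £6,606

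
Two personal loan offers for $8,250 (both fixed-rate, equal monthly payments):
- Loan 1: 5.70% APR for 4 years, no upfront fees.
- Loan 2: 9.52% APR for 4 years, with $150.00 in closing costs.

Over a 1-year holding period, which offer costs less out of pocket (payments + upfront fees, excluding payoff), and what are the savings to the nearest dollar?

Loan 1 by $327

Loan 1: monthly rate = 5.7%/12 = 0.0047500; payment = 8,250 × 0.0047500 / (1 − (1+0.0047500)^−48) = $192.62.
Loan 2: monthly rate = 9.52%/12 = 0.0079333; payment = 8,250 × 0.0079333 / (1 − (1+0.0079333)^−48) = $207.34.
Over 12 months: Loan 1 costs 12 × $192.62 = $2,311.44; Loan 2 costs 12 × $207.34 + $150.00 = $2,638.08.
Loan 1 is cheaper by $2,638.08 − $2,311.44 = $326.64.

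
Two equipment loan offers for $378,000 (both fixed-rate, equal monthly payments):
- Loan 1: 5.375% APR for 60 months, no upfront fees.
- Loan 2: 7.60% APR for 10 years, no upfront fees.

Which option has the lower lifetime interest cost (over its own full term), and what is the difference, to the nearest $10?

Loan 1: monthly rate = 5.375%/12 = 0.0044792; payment = 378,000 × 0.0044792 / (1 − (1+0.0044792)^−60) = $7,198.45.
Total interest on Loan 1 = 60 × $7,198.45 − $378,000 = $53,907.00.
Loan 2: at 7.60% the monthly rate is 0.0063333, so the payment is 378,000 × 0.0063333 / (1 − 1.0063333^−120) = $4,506.68.
Total interest on Loan 2 = 120 × $4,506.68 − $378,000 = $162,801.60.
Loan 1 is lower by $108,894.60.

Loan 1 by $108,890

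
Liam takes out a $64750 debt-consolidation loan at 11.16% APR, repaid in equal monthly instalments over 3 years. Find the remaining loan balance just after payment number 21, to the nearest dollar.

$29,620

With monthly rate i = 11.16%/12 = 0.0093000, the balance after k of n payments is P · [(1+i)^n − (1+i)^k] / [(1+i)^n − 1].
(1+0.0093000)^36 = 1.39549999 and (1+0.0093000)^21 = 1.21457892, so the balance is 64,750 × (1.39549999 − 1.21457892) / (1.39549999 − 1) = $29,619.82.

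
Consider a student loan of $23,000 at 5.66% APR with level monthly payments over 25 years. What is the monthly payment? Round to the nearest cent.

$143.45

At 5.66% the monthly rate is 0.0047167, so the payment is 23,000 × 0.0047167 / (1 − 1.0047167^−300) = $143.45.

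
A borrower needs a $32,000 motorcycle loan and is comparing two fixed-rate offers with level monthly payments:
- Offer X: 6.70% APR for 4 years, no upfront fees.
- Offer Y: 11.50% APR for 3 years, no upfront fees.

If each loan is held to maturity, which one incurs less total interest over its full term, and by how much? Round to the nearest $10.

Offer X by $1,420

Offer X: monthly rate = 6.7%/12 = 0.0055833; payment = 32,000 × 0.0055833 / (1 − (1+0.0055833)^−48) = $761.83.
Total interest on Offer X = 48 × $761.83 − $32,000 = $4,567.84.
Offer Y: monthly rate = 11.5%/12 = 0.0095833; payment = 32,000 × 0.0095833 / (1 − (1+0.0095833)^−36) = $1,055.23.
Total interest on Offer Y = 36 × $1,055.23 − $32,000 = $5,988.28.
Offer X is lower by $1,420.44.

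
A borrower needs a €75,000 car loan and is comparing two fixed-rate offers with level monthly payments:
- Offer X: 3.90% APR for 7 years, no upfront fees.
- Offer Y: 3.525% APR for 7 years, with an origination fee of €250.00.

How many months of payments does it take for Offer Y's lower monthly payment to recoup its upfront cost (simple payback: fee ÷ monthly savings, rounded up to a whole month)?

Offer X: monthly rate = 3.9%/12 = 0.0032500; payment = 75,000 × 0.0032500 / (1 − (1+0.0032500)^−84) = €1,021.71.
Offer Y: monthly rate = 3.525%/12 = 0.0029375; payment = 75,000 × 0.0029375 / (1 − (1+0.0029375)^−84) = €1,008.84.
Monthly savings = €1,021.71 − €1,008.84 = €12.87.
Break-even = €250.00 / €12.87 = 19.43 → 20 months.

20 months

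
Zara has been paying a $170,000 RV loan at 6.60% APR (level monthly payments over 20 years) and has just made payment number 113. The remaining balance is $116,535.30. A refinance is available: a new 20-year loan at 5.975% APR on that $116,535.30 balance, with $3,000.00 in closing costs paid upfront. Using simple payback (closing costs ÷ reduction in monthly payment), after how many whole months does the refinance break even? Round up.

Current payment = 170,000 × 6.6%/12 / (1 − (1+0.0055000)^−240) = $1,277.50.
Refinanced payment = 116,535.30 × 0.0049792 / (1 − (1+0.0049792)^−240) = $833.22.
Monthly savings = $1,277.50 − $833.22 = $444.28.
Break-even = $3,000.00 / $444.28 = 6.75 → 7 months.

7 months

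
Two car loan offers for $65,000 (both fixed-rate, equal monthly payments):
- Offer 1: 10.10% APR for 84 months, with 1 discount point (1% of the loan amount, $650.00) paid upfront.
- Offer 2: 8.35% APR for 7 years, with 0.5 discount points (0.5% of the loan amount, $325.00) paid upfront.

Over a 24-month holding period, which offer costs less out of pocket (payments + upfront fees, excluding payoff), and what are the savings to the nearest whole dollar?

Offer 2 by $1,716

Offer 1: monthly rate = 10.1%/12 = 0.0084167; payment = 65,000 × 0.0084167 / (1 − (1+0.0084167)^−84) = $1,082.44.
Offer 2: at 8.35% the monthly rate is 0.0069583, so the payment is 65,000 × 0.0069583 / (1 − 1.0069583^−84) = $1,024.48.
Over 24 months: Offer 1 costs 24 × $1,082.44 + $650.00 = $26,628.56; Offer 2 costs 24 × $1,024.48 + $325.00 = $24,912.52.
Offer 2 is cheaper by $26,628.56 − $24,912.52 = $1,716.04.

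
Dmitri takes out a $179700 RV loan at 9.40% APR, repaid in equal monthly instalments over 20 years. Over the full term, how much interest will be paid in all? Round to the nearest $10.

At 9.40% the monthly rate is 0.0078333, so the payment is 179,700 × 0.0078333 / (1 − 1.0078333^−240) = $1,663.32.
Total paid = 240 × $1,663.32 = $399,196.80; interest = $399,196.80 − $179,700 = $219,496.80.

$219,500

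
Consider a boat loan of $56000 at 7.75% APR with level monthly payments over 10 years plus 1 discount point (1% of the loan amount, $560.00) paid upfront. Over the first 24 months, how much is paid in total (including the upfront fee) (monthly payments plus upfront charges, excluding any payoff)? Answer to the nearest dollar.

At 7.75% the monthly rate is 0.0064583, so the payment is 56,000 × 0.0064583 / (1 − 1.0064583^−120) = $672.06.
Total outlay = 24 × $672.06 + $560.00 = $16,689.44.

$16,689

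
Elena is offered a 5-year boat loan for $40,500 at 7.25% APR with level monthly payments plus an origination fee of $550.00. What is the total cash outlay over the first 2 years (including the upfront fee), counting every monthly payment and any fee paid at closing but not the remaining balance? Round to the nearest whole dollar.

At 7.25% the monthly rate is 0.0060417, so the payment is 40,500 × 0.0060417 / (1 − 1.0060417^−60) = $806.73.
Total outlay = 24 × $806.73 + $550.00 = $19,911.52.

$19,912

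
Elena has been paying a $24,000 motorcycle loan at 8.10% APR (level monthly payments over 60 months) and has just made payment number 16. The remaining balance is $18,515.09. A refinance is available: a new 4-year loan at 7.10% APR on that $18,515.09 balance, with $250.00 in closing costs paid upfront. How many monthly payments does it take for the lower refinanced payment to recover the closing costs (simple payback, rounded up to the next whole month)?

6 months

Current payment = 24,000 × 8.1%/12 / (1 − (1+0.0067500)^−60) = $487.78.
Refinanced payment = 18,515.09 × 0.0059167 / (1 − (1+0.0059167)^−48) = $444.23.
Monthly savings = $487.78 − $444.23 = $43.55.
Break-even = $250.00 / $43.55 = 5.74 → 6 months.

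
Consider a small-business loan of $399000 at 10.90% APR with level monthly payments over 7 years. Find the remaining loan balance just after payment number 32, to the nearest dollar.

With monthly rate i = 10.9%/12 = 0.0090833, the balance after k of n payments is P · [(1+i)^n − (1+i)^k] / [(1+i)^n − 1].
(1+0.0090833)^84 = 2.13732608 and (1+0.0090833)^32 = 1.33556510, so the balance is 399,000 × (2.13732608 − 1.33556510) / (2.13732608 − 1) = $281,276.09.

$281,276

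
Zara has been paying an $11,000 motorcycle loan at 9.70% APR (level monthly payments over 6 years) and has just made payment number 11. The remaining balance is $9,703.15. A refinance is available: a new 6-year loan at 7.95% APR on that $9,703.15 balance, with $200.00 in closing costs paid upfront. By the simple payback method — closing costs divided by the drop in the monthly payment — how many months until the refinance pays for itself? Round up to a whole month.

7 months

Current payment = 11,000 × 9.7%/12 / (1 − (1+0.0080833)^−72) = $202.12.
Refinanced payment = 9,703.15 × 0.0066250 / (1 − (1+0.0066250)^−72) = $169.89.
Monthly savings = $202.12 − $169.89 = $32.23.
Break-even = $200.00 / $32.23 = 6.21 → 7 months.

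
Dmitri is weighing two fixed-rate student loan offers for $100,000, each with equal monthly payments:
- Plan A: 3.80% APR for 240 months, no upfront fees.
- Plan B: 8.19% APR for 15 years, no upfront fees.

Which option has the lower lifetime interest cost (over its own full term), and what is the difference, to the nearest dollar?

Plan A: monthly rate = 3.8%/12 = 0.0031667; payment = 100,000 × 0.0031667 / (1 − (1+0.0031667)^−240) = $595.49.
Total interest on Plan A = 240 × $595.49 − $100,000 = $42,917.60.
Plan B: at 8.19% the monthly rate is 0.0068250, so the payment is 100,000 × 0.0068250 / (1 − 1.0068250^−180) = $966.65.
Total interest on Plan B = 180 × $966.65 − $100,000 = $73,997.00.
Plan A is lower by $31,079.40.

Plan A by $31,079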